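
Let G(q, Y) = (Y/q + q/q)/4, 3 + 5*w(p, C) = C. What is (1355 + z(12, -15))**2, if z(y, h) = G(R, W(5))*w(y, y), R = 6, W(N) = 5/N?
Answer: 2939916841/1600 ≈ 1.8374e+6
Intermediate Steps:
w(p, C) = -3/5 + C/5
G(q, Y) = 1/4 + Y/(4*q) (G(q, Y) = (Y/q + 1)*(1/4) = (1 + Y/q)*(1/4) = 1/4 + Y/(4*q))
z(y, h) = -7/40 + 7*y/120 (z(y, h) = ((1/4)*(5/5 + 6)/6)*(-3/5 + y/5) = ((1/4)*(1/6)*(5*(1/5) + 6))*(-3/5 + y/5) = ((1/4)*(1/6)*(1 + 6))*(-3/5 + y/5) = ((1/4)*(1/6)*7)*(-3/5 + y/5) = 7*(-3/5 + y/5)/24 = -7/40 + 7*y/120)
(1355 + z(12, -15))**2 = (1355 + (-7/40 + (7/120)*12))**2 = (1355 + (-7/40 + 7/10))**2 = (1355 + 21/40)**2 = (54221/40)**2 = 2939916841/1600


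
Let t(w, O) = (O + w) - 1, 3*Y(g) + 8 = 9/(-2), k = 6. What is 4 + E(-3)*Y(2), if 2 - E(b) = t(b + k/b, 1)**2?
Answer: 599/6 ≈ 99.833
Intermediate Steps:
Y(g) = -25/6 (Y(g) = -8/3 + (9/(-2))/3 = -8/3 + (9*(-1/2))/3 = -8/3 + (1/3)*(-9/2) = -8/3 - 3/2 = -25/6)
t(w, O) = -1 + O + w
E(b) = 2 - (b + 6/b)**2 (E(b) = 2 - (-1 + 1 + (b + 6/b))**2 = 2 - (b + 6/b)**2)
4 + E(-3)*Y(2) = 4 + (2 - 1*(6 + (-3)**2)**2/(-3)**2)*(-25/6) = 4 + (2 - 1*1/9*(6 + 9)**2)*(-25/6) = 4 + (2 - 1*1/9*15**2)*(-25/6) = 4 + (2 - 1*1/9*225)*(-25/6) = 4 + (2 - 25)*(-25/6) = 4 - 23*(-25/6) = 4 + 575/6 = 599/6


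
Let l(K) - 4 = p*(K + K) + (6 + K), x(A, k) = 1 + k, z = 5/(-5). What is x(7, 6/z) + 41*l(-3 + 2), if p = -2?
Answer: 528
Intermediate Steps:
z = -1 (z = 5*(-1/5) = -1)
l(K) = 10 - 3*K (l(K) = 4 + (-2*(K + K) + (6 + K)) = 4 + (-4*K + (6 + K)) = 4 + (6 - 3*K) = 10 - 3*K)
x(7, 6/z) + 41*l(-3 + 2) = (1 + 6/(-1)) + 41*(10 - 3*(-3 + 2)) = (1 + 6*(-1)) + 41*(10 - 3*(-1)) = (1 - 6) + 41*(10 + 3) = -5 + 41*13 = -5 + 533 = 528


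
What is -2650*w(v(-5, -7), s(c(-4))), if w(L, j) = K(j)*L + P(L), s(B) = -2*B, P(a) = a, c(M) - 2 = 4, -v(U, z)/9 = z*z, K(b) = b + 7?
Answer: -4674600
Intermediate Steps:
K(b) = 7 + b
v(U, z) = -9*z**2 (v(U, z) = -9*z*z = -9*z**2)
c(M) = 6 (c(M) = 2 + 4 = 6)
w(L, j) = L + L*(7 + j) (w(L, j) = (7 + j)*L + L = L*(7 + j) + L = L + L*(7 + j))
-2650*w(v(-5, -7), s(c(-4))) = -2650*(-9*(-7)**2)*(8 - 2*6) = -2650*(-9*49)*(8 - 12) = -(-1168650)*(-4) = -2650*1764 = -4674600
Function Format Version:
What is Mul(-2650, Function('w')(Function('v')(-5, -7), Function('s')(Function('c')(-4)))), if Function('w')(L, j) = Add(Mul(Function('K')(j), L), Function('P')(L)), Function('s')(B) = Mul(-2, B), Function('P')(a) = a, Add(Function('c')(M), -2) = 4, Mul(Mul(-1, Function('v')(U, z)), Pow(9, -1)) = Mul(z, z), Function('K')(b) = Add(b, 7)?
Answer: -4674600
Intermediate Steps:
Function('K')(b) = Add(7, b)
Function('v')(U, z) = Mul(-9, Pow(z, 2)) (Function('v')(U, z) = Mul(-9, Mul(z, z)) = Mul(-9, Pow(z, 2)))
Function('c')(M) = 6 (Function('c')(M) = Add(2, 4) = 6)
Function('w')(L, j) = Add(L, Mul(L, Add(7, j))) (Function('w')(L, j) = Add(Mul(Add(7, j), L), L) = Add(Mul(L, Add(7, j)), L) = Add(L, Mul(L, Add(7, j))))
Mul(-2650, Function('w')(Function('v')(-5, -7), Function('s')(Function('c')(-4)))) = Mul(-2650, Mul(Mul(-9, Pow(-7, 2)), Add(8, Mul(-2, 6)))) = Mul(-2650, Mul(Mul(-9, 49), Add(8, -12))) = Mul(-2650, Mul(-441, -4)) = Mul(-2650, 1764) = -4674600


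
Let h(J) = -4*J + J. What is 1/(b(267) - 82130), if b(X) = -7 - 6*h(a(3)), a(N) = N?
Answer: -1/82083 ≈ -1.2183e-5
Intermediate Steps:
h(J) = -3*J
b(X) = 47 (b(X) = -7 - (-18)*3 = -7 - 6*(-9) = -7 + 54 = 47)
1/(b(267) - 82130) = 1/(47 - 82130) = 1/(-82083) = -1/82083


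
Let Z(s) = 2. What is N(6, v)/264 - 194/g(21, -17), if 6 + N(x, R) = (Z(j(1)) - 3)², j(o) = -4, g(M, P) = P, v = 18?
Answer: 51131/4488 ≈ 11.393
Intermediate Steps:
N(x, R) = -5 (N(x, R) = -6 + (2 - 3)² = -6 + (-1)² = -6 + 1 = -5)
N(6, v)/264 - 194/g(21, -17) = -5/264 - 194/(-17) = -5*1/264 - 194*(-1/17) = -5/264 + 194/17 = 51131/4488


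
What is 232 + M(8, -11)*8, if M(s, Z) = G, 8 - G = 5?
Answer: 256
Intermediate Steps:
G = 3 (G = 8 - 1*5 = 8 - 5 = 3)
M(s, Z) = 3
232 + M(8, -11)*8 = 232 + 3*8 = 232 + 24 = 256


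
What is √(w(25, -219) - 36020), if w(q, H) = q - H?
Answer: 8*I*√559 ≈ 189.15*I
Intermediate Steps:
√(w(25, -219) - 36020) = √((25 - 1*(-219)) - 36020) = √((25 + 219) - 36020) = √(244 - 36020) = √(-35776) = 8*I*√559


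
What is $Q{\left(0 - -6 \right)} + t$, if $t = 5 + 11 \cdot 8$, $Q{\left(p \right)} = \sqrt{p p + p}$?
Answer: $93 + \sqrt{42} \approx 99.481$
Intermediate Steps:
$Q{\left(p \right)} = \sqrt{p + p^{2}}$ ($Q{\left(p \right)} = \sqrt{p^{2} + p} = \sqrt{p + p^{2}}$)
$t = 93$ ($t = 5 + 88 = 93$)
$Q{\left(0 - -6 \right)} + t = \sqrt{\left(0 - -6\right) \left(1 + \left(0 - -6\right)\right)} + 93 = \sqrt{\left(0 + 6\right) \left(1 + \left(0 + 6\right)\right)} + 93 = \sqrt{6 \left(1 + 6\right)} + 93 = \sqrt{6 \cdot 7} + 93 = \sqrt{42} + 93 = 93 + \sqrt{42}$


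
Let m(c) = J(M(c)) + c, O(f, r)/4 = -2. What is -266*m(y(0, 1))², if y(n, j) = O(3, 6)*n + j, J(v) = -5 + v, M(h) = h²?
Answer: -2394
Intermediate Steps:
O(f, r) = -8 (O(f, r) = 4*(-2) = -8)
y(n, j) = j - 8*n (y(n, j) = -8*n + j = j - 8*n)
m(c) = -5 + c + c² (m(c) = (-5 + c²) + c = -5 + c + c²)
-266*m(y(0, 1))² = -266*(-5 + (1 - 8*0) + (1 - 8*0)²)² = -266*(-5 + (1 + 0) + (1 + 0)²)² = -266*(-5 + 1 + 1²)² = -266*(-5 + 1 + 1)² = -266*(-3)² = -266*9 = -2394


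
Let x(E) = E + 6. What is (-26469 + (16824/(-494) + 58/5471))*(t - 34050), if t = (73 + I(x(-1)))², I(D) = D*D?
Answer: 875522410559434/1351337 ≈ 6.4789e+8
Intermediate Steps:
x(E) = 6 + E
I(D) = D²
t = 9604 (t = (73 + (6 - 1)²)² = (73 + 5²)² = (73 + 25)² = 98² = 9604)
(-26469 + (16824/(-494) + 58/5471))*(t - 34050) = (-26469 + (16824/(-494) + 58/5471))*(9604 - 34050) = (-26469 + (16824*(-1/494) + 58*(1/5471)))*(-24446) = (-26469 + (-8412/247 + 58/5471))*(-24446) = (-26469 - 46007726/1351337)*(-24446) = -35814546779/1351337*(-24446) = 875522410559434/1351337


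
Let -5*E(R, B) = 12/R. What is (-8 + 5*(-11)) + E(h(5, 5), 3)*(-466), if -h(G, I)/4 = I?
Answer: -2973/25 ≈ -118.92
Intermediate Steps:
h(G, I) = -4*I
E(R, B) = -12/(5*R)
(-8 + 5*(-11)) + E(h(5, 5), 3)*(-466) = (-8 + 5*(-11)) - 12/(5*((-4*5)))*(-466) = (-8 - 55) - 12/5/(-20)*(-466) = -63 - 12/5*(-1/20)*(-466) = -63 + (3/25)*(-466) = -63 - 1398/25 = -2973/25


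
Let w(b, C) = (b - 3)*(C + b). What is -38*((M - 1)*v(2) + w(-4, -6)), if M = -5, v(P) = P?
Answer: -2204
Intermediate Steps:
w(b, C) = (-3 + b)*(C + b)
-38*((M - 1)*v(2) + w(-4, -6)) = -38*((-5 - 1)*2 + ((-4)² - 3*(-6) - 3*(-4) - 6*(-4))) = -38*(-6*2 + (16 + 18 + 12 + 24)) = -38*(-12 + 70) = -38*58 = -2204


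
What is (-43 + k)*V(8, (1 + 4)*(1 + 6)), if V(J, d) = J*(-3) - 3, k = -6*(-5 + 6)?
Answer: 1323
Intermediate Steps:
k = -6 (k = -6*1 = -6)
V(J, d) = -3 - 3*J (V(J, d) = -3*J - 3 = -3 - 3*J)
(-43 + k)*V(8, (1 + 4)*(1 + 6)) = (-43 - 6)*(-3 - 3*8) = -49*(-3 - 24) = -49*(-27) = 1323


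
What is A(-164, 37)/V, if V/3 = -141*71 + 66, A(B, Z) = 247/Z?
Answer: -19/84915 ≈ -0.00022375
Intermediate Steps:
V = -29835 (V = 3*(-141*71 + 66) = 3*(-10011 + 66) = 3*(-9945) = -29835)
A(-164, 37)/V = (247/37)/(-29835) = (247*(1/37))*(-1/29835) = (247/37)*(-1/29835) = -19/84915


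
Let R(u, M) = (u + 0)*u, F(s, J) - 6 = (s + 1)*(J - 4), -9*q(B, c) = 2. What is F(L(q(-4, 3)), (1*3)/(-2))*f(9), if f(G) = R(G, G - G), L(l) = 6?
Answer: -5265/2 ≈ -2632.5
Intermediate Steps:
q(B, c) = -2/9 (q(B, c) = -⅑*2 = -2/9)
F(s, J) = 6 + (1 + s)*(-4 + J) (F(s, J) = 6 + (s + 1)*(J - 4) = 6 + (1 + s)*(-4 + J))
R(u, M) = u² (R(u, M) = u*u = u²)
f(G) = G²
F(L(q(-4, 3)), (1*3)/(-2))*f(9) = (2 + (1*3)/(-2) - 4*6 + ((1*3)/(-2))*6)*9² = (2 + 3*(-½) - 24 + (3*(-½))*6)*81 = (2 - 3/2 - 24 - 3/2*6)*81 = (2 - 3/2 - 24 - 9)*81 = -65/2*81 = -5265/2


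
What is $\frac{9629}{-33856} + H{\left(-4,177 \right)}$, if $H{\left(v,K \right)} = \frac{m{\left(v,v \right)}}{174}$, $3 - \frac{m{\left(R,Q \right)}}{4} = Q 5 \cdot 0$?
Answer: $- \frac{211529}{981824} \approx -0.21545$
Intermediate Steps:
$m{\left(R,Q \right)} = 12$ ($m{\left(R,Q \right)} = 12 - 4 Q 5 \cdot 0 = 12 - 4 \cdot 5 Q 0 = 12 - 0 = 12 + 0 = 12$)
$H{\left(v,K \right)} = \frac{2}{29}$ ($H{\left(v,K \right)} = \frac{12}{174} = 12 \cdot \frac{1}{174} = \frac{2}{29}$)
$\frac{9629}{-33856} + H{\left(-4,177 \right)} = \frac{9629}{-33856} + \frac{2}{29} = 9629 \left(- \frac{1}{33856}\right) + \frac{2}{29} = - \frac{9629}{33856} + \frac{2}{29} = - \frac{211529}{981824}$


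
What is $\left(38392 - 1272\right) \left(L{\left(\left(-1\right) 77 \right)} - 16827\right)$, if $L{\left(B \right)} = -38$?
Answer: $-626028800$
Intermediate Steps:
$\left(38392 - 1272\right) \left(L{\left(\left(-1\right) 77 \right)} - 16827\right) = \left(38392 - 1272\right) \left(-38 - 16827\right) = 37120 \left(-16865\right) = -626028800$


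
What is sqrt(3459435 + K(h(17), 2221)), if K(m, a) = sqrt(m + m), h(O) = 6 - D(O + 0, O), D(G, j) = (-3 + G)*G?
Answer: sqrt(3459435 + 4*I*sqrt(29)) ≈ 1860.0 + 0.006*I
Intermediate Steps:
D(G, j) = G*(-3 + G)
h(O) = 6 - O*(-3 + O) (h(O) = 6 - (O + 0)*(-3 + (O + 0)) = 6 - O*(-3 + O))
K(m, a) = sqrt(2)*sqrt(m) (K(m, a) = sqrt(2*m) = sqrt(2)*sqrt(m))
sqrt(3459435 + K(h(17), 2221)) = sqrt(3459435 + sqrt(2)*sqrt(6 - 1*17*(-3 + 17))) = sqrt(3459435 + sqrt(2)*sqrt(6 - 1*17*14)) = sqrt(3459435 + sqrt(2)*sqrt(6 - 238)) = sqrt(3459435 + sqrt(2)*sqrt(-232)) = sqrt(3459435 + sqrt(2)*(2*I*sqrt(58))) = sqrt(3459435 + 4*I*sqrt(29))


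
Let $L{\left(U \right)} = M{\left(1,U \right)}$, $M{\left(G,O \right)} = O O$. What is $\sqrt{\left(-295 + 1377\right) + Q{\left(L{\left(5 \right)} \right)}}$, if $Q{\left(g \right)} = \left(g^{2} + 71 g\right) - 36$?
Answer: $\sqrt{3446} \approx 58.703$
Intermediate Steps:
$M{\left(G,O \right)} = O^{2}$
$L{\left(U \right)} = U^{2}$
$Q{\left(g \right)} = -36 + g^{2} + 71 g$
$\sqrt{\left(-295 + 1377\right) + Q{\left(L{\left(5 \right)} \right)}} = \sqrt{\left(-295 + 1377\right) + \left(-36 + \left(5^{2}\right)^{2} + 71 \cdot 5^{2}\right)} = \sqrt{1082 + \left(-36 + 25^{2} + 71 \cdot 25\right)} = \sqrt{1082 + \left(-36 + 625 + 1775\right)} = \sqrt{1082 + 2364} = \sqrt{3446}$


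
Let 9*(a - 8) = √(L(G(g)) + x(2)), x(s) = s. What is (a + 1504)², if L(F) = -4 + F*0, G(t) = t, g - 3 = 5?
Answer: (13608 + I*√2)²/81 ≈ 2.2861e+6 + 475.18*I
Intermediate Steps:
g = 8 (g = 3 + 5 = 8)
L(F) = -4 (L(F) = -4 + 0 = -4)
a = 8 + I*√2/9 (a = 8 + √(-4 + 2)/9 = 8 + √(-2)/9 = 8 + (I*√2)/9 = 8 + I*√2/9 ≈ 8.0 + 0.15713*I)
(a + 1504)² = ((8 + I*√2/9) + 1504)² = (1512 + I*√2/9)²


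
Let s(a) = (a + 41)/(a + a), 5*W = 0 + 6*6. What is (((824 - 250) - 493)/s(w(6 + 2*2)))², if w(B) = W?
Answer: 34012224/58081 ≈ 585.60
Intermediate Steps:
W = 36/5 (W = (0 + 6*6)/5 = (0 + 36)/5 = (⅕)*36 = 36/5 ≈ 7.2000)
w(B) = 36/5
s(a) = (41 + a)/(2*a) (s(a) = (41 + a)/((2*a)) = (41 + a)*(1/(2*a)) = (41 + a)/(2*a))
(((824 - 250) - 493)/s(w(6 + 2*2)))² = (((824 - 250) - 493)/(((41 + 36/5)/(2*(36/5)))))² = ((574 - 493)/(((½)*(5/36)*(241/5))))² = (81/(241/72))² = (81*(72/241))² = (5832/241)² = 34012224/58081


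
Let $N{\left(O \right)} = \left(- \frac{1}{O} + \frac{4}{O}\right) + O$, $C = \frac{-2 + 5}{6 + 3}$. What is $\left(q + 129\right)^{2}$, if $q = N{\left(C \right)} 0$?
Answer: $16641$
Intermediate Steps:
$C = \frac{1}{3}$ ($C = \frac{3}{9} = 3 \cdot \frac{1}{9} = \frac{1}{3} \approx 0.33333$)
$N{\left(O \right)} = O + \frac{3}{O}$ ($N{\left(O \right)} = \frac{3}{O} + O = O + \frac{3}{O}$)
$q = 0$ ($q = \left(\frac{1}{3} + 3 \frac{1}{\frac{1}{3}}\right) 0 = \left(\frac{1}{3} + 3 \cdot 3\right) 0 = \left(\frac{1}{3} + 9\right) 0 = \frac{28}{3} \cdot 0 = 0$)
$\left(q + 129\right)^{2} = \left(0 + 129\right)^{2} = 129^{2} = 16641$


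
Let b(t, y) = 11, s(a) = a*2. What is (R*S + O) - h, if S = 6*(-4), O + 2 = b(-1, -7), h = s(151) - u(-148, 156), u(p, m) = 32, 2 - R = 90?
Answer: 1851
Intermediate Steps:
R = -88 (R = 2 - 1*90 = 2 - 90 = -88)
s(a) = 2*a
h = 270 (h = 2*151 - 1*32 = 302 - 32 = 270)
O = 9 (O = -2 + 11 = 9)
S = -24
(R*S + O) - h = (-88*(-24) + 9) - 1*270 = (2112 + 9) - 270 = 2121 - 270 = 1851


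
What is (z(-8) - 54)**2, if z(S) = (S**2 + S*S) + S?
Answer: 4356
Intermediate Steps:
z(S) = S + 2*S**2 (z(S) = (S**2 + S**2) + S = 2*S**2 + S = S + 2*S**2)
(z(-8) - 54)**2 = (-8*(1 + 2*(-8)) - 54)**2 = (-8*(1 - 16) - 54)**2 = (-8*(-15) - 54)**2 = (120 - 54)**2 = 66**2 = 4356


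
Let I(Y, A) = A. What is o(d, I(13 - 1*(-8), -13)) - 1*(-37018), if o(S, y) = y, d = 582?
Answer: 37005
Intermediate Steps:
o(d, I(13 - 1*(-8), -13)) - 1*(-37018) = -13 - 1*(-37018) = -13 + 37018 = 37005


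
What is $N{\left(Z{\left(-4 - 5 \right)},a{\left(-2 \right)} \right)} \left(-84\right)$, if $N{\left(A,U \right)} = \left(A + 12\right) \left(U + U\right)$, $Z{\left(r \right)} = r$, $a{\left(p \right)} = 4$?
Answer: $-2016$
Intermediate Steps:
$N{\left(A,U \right)} = 2 U \left(12 + A\right)$ ($N{\left(A,U \right)} = \left(12 + A\right) 2 U = 2 U \left(12 + A\right)$)
$N{\left(Z{\left(-4 - 5 \right)},a{\left(-2 \right)} \right)} \left(-84\right) = 2 \cdot 4 \left(12 - 9\right) \left(-84\right) = 2 \cdot 4 \cdot 3 \left(-84\right) = 24 \left(-84\right) = -2016$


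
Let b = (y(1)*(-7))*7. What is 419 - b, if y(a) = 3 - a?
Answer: 517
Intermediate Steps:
b = -98 (b = ((3 - 1*1)*(-7))*7 = ((3 - 1)*(-7))*7 = (2*(-7))*7 = -14*7 = -98)
419 - b = 419 - 1*(-98) = 419 + 98 = 517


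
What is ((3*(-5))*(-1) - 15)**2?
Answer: 0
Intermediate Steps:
((3*(-5))*(-1) - 15)**2 = (-15*(-1) - 15)**2 = (15 - 15)**2 = 0**2 = 0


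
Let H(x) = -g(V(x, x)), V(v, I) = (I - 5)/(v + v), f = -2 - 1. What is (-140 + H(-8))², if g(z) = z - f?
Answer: 5294601/256 ≈ 20682.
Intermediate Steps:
f = -3
V(v, I) = (-5 + I)/(2*v) (V(v, I) = (-5 + I)/((2*v)) = (-5 + I)*(1/(2*v)) = (-5 + I)/(2*v))
g(z) = 3 + z (g(z) = z - 1*(-3) = z + 3 = 3 + z)
H(x) = -3 - (-5 + x)/(2*x) (H(x) = -(3 + (-5 + x)/(2*x)) = -3 - (-5 + x)/(2*x))
(-140 + H(-8))² = (-140 + (½)*(5 - 7*(-8))/(-8))² = (-140 + (½)*(-⅛)*(5 + 56))² = (-140 + (½)*(-⅛)*61)² = (-140 - 61/16)² = (-2301/16)² = 5294601/256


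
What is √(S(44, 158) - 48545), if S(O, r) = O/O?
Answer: 4*I*√3034 ≈ 220.33*I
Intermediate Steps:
S(O, r) = 1
√(S(44, 158) - 48545) = √(1 - 48545) = √(-48544) = 4*I*√3034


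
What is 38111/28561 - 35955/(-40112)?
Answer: 2555619187/1145638832 ≈ 2.2307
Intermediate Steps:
38111/28561 - 35955/(-40112) = 38111*(1/28561) - 35955*(-1/40112) = 38111/28561 + 35955/40112 = 2555619187/1145638832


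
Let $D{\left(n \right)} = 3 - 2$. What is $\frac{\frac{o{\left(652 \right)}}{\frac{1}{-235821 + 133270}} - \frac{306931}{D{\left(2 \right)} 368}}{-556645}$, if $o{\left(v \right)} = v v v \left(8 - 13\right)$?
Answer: $- \frac{52299858015595789}{204845360} \approx -2.5531 \cdot 10^{8}$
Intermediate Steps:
$D{\left(n \right)} = 1$
$o{\left(v \right)} = - 5 v^{3}$ ($o{\left(v \right)} = v^{2} v \left(-5\right) = v^{3} \left(-5\right) = - 5 v^{3}$)
$\frac{\frac{o{\left(652 \right)}}{\frac{1}{-235821 + 133270}} - \frac{306931}{D{\left(2 \right)} 368}}{-556645} = \frac{\frac{\left(-5\right) 652^{3}}{\frac{1}{-235821 + 133270}} - \frac{306931}{1 \cdot 368}}{-556645} = \left(\frac{\left(-5\right) 277167808}{\frac{1}{-102551}} - \frac{306931}{368}\right) \left(- \frac{1}{556645}\right) = \left(- \frac{1385839040}{- \frac{1}{102551}} - \frac{306931}{368}\right) \left(- \frac{1}{556645}\right) = \left(\left(-1385839040\right) \left(-102551\right) - \frac{306931}{368}\right) \left(- \frac{1}{556645}\right) = \left(142119179391040 - \frac{306931}{368}\right) \left(- \frac{1}{556645}\right) = \frac{52299858015595789}{368} \left(- \frac{1}{556645}\right) = - \frac{52299858015595789}{204845360}$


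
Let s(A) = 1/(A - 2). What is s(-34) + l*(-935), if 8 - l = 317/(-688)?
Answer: -48983887/6192 ≈ -7910.8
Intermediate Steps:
l = 5821/688 (l = 8 - 317/(-688) = 8 - 317*(-1)/688 = 8 - 1*(-317/688) = 8 + 317/688 = 5821/688 ≈ 8.4608)
s(A) = 1/(-2 + A)
s(-34) + l*(-935) = 1/(-2 - 34) + (5821/688)*(-935) = 1/(-36) - 5442635/688 = -1/36 - 5442635/688 = -48983887/6192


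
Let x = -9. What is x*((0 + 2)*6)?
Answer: -108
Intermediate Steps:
x*((0 + 2)*6) = -9*(0 + 2)*6 = -18*6 = -9*12 = -108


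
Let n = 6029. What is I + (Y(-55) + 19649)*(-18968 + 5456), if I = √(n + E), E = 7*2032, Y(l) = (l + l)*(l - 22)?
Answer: -379943928 + √20253 ≈ -3.7994e+8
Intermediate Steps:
Y(l) = 2*l*(-22 + l) (Y(l) = (2*l)*(-22 + l) = 2*l*(-22 + l))
E = 14224
I = √20253 (I = √(6029 + 14224) = √20253 ≈ 142.31)
I + (Y(-55) + 19649)*(-18968 + 5456) = √20253 + (2*(-55)*(-22 - 55) + 19649)*(-18968 + 5456) = √20253 + (2*(-55)*(-77) + 19649)*(-13512) = √20253 + (8470 + 19649)*(-13512) = √20253 + 28119*(-13512) = √20253 - 379943928 = -379943928 + √20253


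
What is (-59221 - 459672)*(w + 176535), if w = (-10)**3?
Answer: -91083882755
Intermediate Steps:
w = -1000
(-59221 - 459672)*(w + 176535) = (-59221 - 459672)*(-1000 + 176535) = -518893*175535 = -91083882755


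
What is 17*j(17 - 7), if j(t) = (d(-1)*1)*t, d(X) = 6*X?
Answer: -1020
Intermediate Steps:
j(t) = -6*t (j(t) = ((6*(-1))*1)*t = (-6*1)*t = -6*t)
17*j(17 - 7) = 17*(-6*(17 - 7)) = 17*(-6*10) = 17*(-60) = -1020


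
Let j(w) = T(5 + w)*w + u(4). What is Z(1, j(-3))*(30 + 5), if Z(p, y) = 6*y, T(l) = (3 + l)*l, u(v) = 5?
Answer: -5250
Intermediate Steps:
T(l) = l*(3 + l)
j(w) = 5 + w*(5 + w)*(8 + w) (j(w) = ((5 + w)*(3 + (5 + w)))*w + 5 = ((5 + w)*(8 + w))*w + 5 = w*(5 + w)*(8 + w) + 5 = 5 + w*(5 + w)*(8 + w))
Z(1, j(-3))*(30 + 5) = (6*(5 - 3*(5 - 3)*(8 - 3)))*(30 + 5) = (6*(5 - 3*2*5))*35 = (6*(5 - 30))*35 = (6*(-25))*35 = -150*35 = -5250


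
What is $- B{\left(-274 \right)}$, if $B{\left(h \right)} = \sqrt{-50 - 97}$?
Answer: $- 7 i \sqrt{3} \approx - 12.124 i$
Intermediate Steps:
$B{\left(h \right)} = 7 i \sqrt{3}$ ($B{\left(h \right)} = \sqrt{-147} = 7 i \sqrt{3}$)
$- B{\left(-274 \right)} = - 7 i \sqrt{3}$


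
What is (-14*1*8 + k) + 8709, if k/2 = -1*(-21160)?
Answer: 50917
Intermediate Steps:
k = 42320 (k = 2*(-1*(-21160)) = 2*21160 = 42320)
(-14*1*8 + k) + 8709 = (-14*1*8 + 42320) + 8709 = (-14*8 + 42320) + 8709 = (-112 + 42320) + 8709 = 42208 + 8709 = 50917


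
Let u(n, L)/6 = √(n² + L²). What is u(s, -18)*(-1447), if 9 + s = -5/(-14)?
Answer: -4341*√78145/7 ≈ -1.7336e+5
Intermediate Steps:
s = -121/14 (s = -9 - 5/(-14) = -9 - 5*(-1/14) = -9 + 5/14 = -121/14 ≈ -8.6429)
u(n, L) = 6*√(L² + n²) (u(n, L) = 6*√(n² + L²) = 6*√(L² + n²))
u(s, -18)*(-1447) = (6*√((-18)² + (-121/14)²))*(-1447) = (6*√(324 + 14641/196))*(-1447) = (6*√(78145/196))*(-1447) = (6*(√78145/14))*(-1447) = (3*√78145/7)*(-1447) = -4341*√78145/7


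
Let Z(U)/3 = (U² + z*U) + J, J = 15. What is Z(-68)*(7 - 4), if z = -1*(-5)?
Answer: 38691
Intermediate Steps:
z = 5
Z(U) = 45 + 3*U² + 15*U (Z(U) = 3*((U² + 5*U) + 15) = 3*(15 + U² + 5*U) = 45 + 3*U² + 15*U)
Z(-68)*(7 - 4) = (45 + 3*(-68)² + 15*(-68))*(7 - 4) = (45 + 3*4624 - 1020)*3 = (45 + 13872 - 1020)*3 = 12897*3 = 38691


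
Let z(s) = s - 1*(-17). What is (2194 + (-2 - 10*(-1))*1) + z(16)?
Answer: 2235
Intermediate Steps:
z(s) = 17 + s (z(s) = s + 17 = 17 + s)
(2194 + (-2 - 10*(-1))*1) + z(16) = (2194 + (-2 - 10*(-1))*1) + (17 + 16) = (2194 + (-2 + 10)*1) + 33 = (2194 + 8*1) + 33 = (2194 + 8) + 33 = 2202 + 33 = 2235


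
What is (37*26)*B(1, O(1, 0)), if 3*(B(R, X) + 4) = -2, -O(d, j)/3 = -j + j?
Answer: -13468/3 ≈ -4489.3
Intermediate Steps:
O(d, j) = 0 (O(d, j) = -3*(-j + j) = -3*0 = 0)
B(R, X) = -14/3 (B(R, X) = -4 + (⅓)*(-2) = -4 - ⅔ = -14/3)
(37*26)*B(1, O(1, 0)) = (37*26)*(-14/3) = 962*(-14/3) = -13468/3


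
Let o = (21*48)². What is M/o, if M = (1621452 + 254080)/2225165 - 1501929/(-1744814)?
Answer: 6614494334333/3944867508957795840 ≈ 1.6767e-6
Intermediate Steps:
M = 6614494334333/3882499044310 (M = 1875532*(1/2225165) - 1501929*(-1/1744814) = 1875532/2225165 + 1501929/1744814 = 6614494334333/3882499044310 ≈ 1.7037)
o = 1016064 (o = 1008² = 1016064)
M/o = (6614494334333/3882499044310)/1016064 = (6614494334333/3882499044310)*(1/1016064) = 6614494334333/3944867508957795840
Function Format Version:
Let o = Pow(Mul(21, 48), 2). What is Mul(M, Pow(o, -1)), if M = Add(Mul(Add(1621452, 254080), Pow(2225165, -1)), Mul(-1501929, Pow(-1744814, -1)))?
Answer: Rational(6614494334333, 3944867508957795840) ≈ 1.6767e-6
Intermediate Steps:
M = Rational(6614494334333, 3882499044310) (M = Add(Mul(1875532, Rational(1, 2225165)), Mul(-1501929, Rational(-1, 1744814))) = Add(Rational(1875532, 2225165), Rational(1501929, 1744814)) = Rational(6614494334333, 3882499044310) ≈ 1.7037)
o = 1016064 (o = Pow(1008, 2) = 1016064)
Mul(M, Pow(o, -1)) = Mul(Rational(6614494334333, 3882499044310), Pow(1016064, -1)) = Mul(Rational(6614494334333, 3882499044310), Rational(1, 1016064)) = Rational(6614494334333, 3944867508957795840)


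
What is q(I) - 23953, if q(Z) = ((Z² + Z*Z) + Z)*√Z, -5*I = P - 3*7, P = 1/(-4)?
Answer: -23953 + 323*√17/16 ≈ -23870.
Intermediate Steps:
P = -¼ ≈ -0.25000
I = 17/4 (I = -(-¼ - 3*7)/5 = -(-¼ - 21)/5 = -⅕*(-85/4) = 17/4 ≈ 4.2500)
q(Z) = √Z*(Z + 2*Z²) (q(Z) = ((Z² + Z²) + Z)*√Z = (2*Z² + Z)*√Z = (Z + 2*Z²)*√Z = √Z*(Z + 2*Z²))
q(I) - 23953 = (17/4)^(3/2)*(1 + 2*(17/4)) - 23953 = (17*√17/8)*(1 + 17/2) - 23953 = (17*√17/8)*(19/2) - 23953 = 323*√17/16 - 23953 = -23953 + 323*√17/16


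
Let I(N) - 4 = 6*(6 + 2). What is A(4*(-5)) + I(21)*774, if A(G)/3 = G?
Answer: 40188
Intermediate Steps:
I(N) = 52 (I(N) = 4 + 6*(6 + 2) = 4 + 6*8 = 4 + 48 = 52)
A(G) = 3*G
A(4*(-5)) + I(21)*774 = 3*(4*(-5)) + 52*774 = 3*(-20) + 40248 = -60 + 40248 = 40188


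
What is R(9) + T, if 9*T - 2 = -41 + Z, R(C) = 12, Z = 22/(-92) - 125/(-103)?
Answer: 110513/14214 ≈ 7.7749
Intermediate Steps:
Z = 4617/4738 (Z = 22*(-1/92) - 125*(-1/103) = -11/46 + 125/103 = 4617/4738 ≈ 0.97446)
T = -60055/14214 (T = 2/9 + (-41 + 4617/4738)/9 = 2/9 + (1/9)*(-189641/4738) = 2/9 - 189641/42642 = -60055/14214 ≈ -4.2251)
R(9) + T = 12 - 60055/14214 = 110513/14214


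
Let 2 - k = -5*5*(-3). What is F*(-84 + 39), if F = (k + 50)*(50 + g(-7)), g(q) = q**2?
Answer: 102465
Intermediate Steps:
k = -73 (k = 2 - (-5*5)*(-3) = 2 - (-25)*(-3) = 2 - 1*75 = 2 - 75 = -73)
F = -2277 (F = (-73 + 50)*(50 + (-7)**2) = -23*(50 + 49) = -23*99 = -2277)
F*(-84 + 39) = -2277*(-84 + 39) = -2277*(-45) = 102465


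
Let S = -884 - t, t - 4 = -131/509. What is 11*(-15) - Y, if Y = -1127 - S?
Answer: 37797/509 ≈ 74.257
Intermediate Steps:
t = 1905/509 (t = 4 - 131/509 = 1905/509 ≈ 3.7426)
S = -451861/509 (S = -884 - 1*1905/509 = -884 - 1905/509 = -451861/509 ≈ -887.74)
Y = -121782/509 (Y = -1127 - 1*(-451861/509) = -1127 + 451861/509 = -121782/509 ≈ -239.26)
11*(-15) - Y = 11*(-15) - 1*(-121782/509) = -165 + 121782/509 = 37797/509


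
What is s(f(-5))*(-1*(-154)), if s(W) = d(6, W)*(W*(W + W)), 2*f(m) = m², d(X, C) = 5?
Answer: 240625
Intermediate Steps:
f(m) = m²/2
s(W) = 10*W² (s(W) = 5*(W*(W + W)) = 5*(W*(2*W)) = 5*(2*W²) = 10*W²)
s(f(-5))*(-1*(-154)) = (10*((½)*(-5)²)²)*(-1*(-154)) = (10*((½)*25)²)*154 = (10*(25/2)²)*154 = (10*(625/4))*154 = (3125/2)*154 = 240625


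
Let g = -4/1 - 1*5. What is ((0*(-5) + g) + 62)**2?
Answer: 2809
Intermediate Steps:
g = -9 (g = -4*1 - 5 = -4 - 5 = -9)
((0*(-5) + g) + 62)**2 = ((0*(-5) - 9) + 62)**2 = ((0 - 9) + 62)**2 = (-9 + 62)**2 = 53**2 = 2809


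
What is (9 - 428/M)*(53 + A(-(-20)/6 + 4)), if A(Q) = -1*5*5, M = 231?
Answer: 6604/33 ≈ 200.12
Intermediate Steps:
A(Q) = -25 (A(Q) = -5*5 = -25)
(9 - 428/M)*(53 + A(-(-20)/6 + 4)) = (9 - 428/231)*(53 - 25) = (9 - 428*1/231)*28 = (9 - 428/231)*28 = (1651/231)*28 = 6604/33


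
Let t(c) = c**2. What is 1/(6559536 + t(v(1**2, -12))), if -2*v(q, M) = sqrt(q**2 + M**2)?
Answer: 4/26238289 ≈ 1.5245e-7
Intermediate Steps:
v(q, M) = -sqrt(M**2 + q**2)/2 (v(q, M) = -sqrt(q**2 + M**2)/2 = -sqrt(M**2 + q**2)/2)
1/(6559536 + t(v(1**2, -12))) = 1/(6559536 + (-sqrt((-12)**2 + (1**2)**2)/2)**2) = 1/(6559536 + (-sqrt(144 + 1**2)/2)**2) = 1/(6559536 + (-sqrt(144 + 1)/2)**2) = 1/(6559536 + (-sqrt(145)/2)**2) = 1/(6559536 + 145/4) = 1/(26238289/4) = 4/26238289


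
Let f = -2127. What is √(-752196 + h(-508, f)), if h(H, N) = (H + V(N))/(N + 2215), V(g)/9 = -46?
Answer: I*√364067935/22 ≈ 867.3*I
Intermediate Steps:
V(g) = -414 (V(g) = 9*(-46) = -414)
h(H, N) = (-414 + H)/(2215 + N) (h(H, N) = (H - 414)/(N + 2215) = (-414 + H)/(2215 + N))
√(-752196 + h(-508, f)) = √(-752196 + (-414 - 508)/(2215 - 2127)) = √(-752196 - 922/88) = √(-752196 + (1/88)*(-922)) = √(-752196 - 461/44) = √(-33097085/44) = I*√364067935/22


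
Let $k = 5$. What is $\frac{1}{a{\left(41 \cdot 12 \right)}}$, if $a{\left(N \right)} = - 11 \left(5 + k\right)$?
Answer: $- \frac{1}{110} \approx -0.0090909$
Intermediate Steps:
$a{\left(N \right)} = -110$ ($a{\left(N \right)} = - 11 \left(5 + 5\right) = \left(-11\right) 10 = -110$)
$\frac{1}{a{\left(41 \cdot 12 \right)}} = \frac{1}{-110} = - \frac{1}{110}$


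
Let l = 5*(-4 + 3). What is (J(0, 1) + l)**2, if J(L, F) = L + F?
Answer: 16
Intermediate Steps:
J(L, F) = F + L
l = -5 (l = 5*(-1) = -5)
(J(0, 1) + l)**2 = ((1 + 0) - 5)**2 = (1 - 5)**2 = (-4)**2 = 16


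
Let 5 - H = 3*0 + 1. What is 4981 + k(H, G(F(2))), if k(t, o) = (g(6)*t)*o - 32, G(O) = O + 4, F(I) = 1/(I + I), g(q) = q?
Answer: 5051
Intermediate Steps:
F(I) = 1/(2*I)
G(O) = 4 + O
H = 4 (H = 5 - (3*0 + 1) = 5 - (0 + 1) = 5 - 1*1 = 5 - 1 = 4)
k(t, o) = -32 + 6*o*t (k(t, o) = (6*t)*o - 32 = 6*o*t - 32 = -32 + 6*o*t)
4981 + k(H, G(F(2))) = 4981 + (-32 + 6*(4 + (½)/2)*4) = 4981 + (-32 + 6*(4 + (½)*(½))*4) = 4981 + (-32 + 6*(4 + ¼)*4) = 4981 + (-32 + 6*(17/4)*4) = 4981 + (-32 + 102) = 4981 + 70 = 5051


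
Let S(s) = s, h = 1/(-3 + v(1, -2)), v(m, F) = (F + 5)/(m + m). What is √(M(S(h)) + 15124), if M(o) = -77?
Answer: √15047 ≈ 122.67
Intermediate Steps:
v(m, F) = (5 + F)/(2*m) (v(m, F) = (5 + F)/((2*m)) = (5 + F)*(1/(2*m)) = (5 + F)/(2*m))
h = -⅔ (h = 1/(-3 + (½)*(5 - 2)/1) = 1/(-3 + (½)*1*3) = 1/(-3 + 3/2) = 1/(-3/2) = -⅔ ≈ -0.66667)
√(M(S(h)) + 15124) = √(-77 + 15124) = √15047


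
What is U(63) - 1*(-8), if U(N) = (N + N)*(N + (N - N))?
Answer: 7946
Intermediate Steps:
U(N) = 2*N² (U(N) = (2*N)*(N + 0) = (2*N)*N = 2*N²)
U(63) - 1*(-8) = 2*63² - 1*(-8) = 2*3969 + 8 = 7938 + 8 = 7946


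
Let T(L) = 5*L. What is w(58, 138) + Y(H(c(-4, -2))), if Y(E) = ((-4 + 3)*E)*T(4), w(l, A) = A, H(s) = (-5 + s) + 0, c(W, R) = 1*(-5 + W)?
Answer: 418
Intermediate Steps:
c(W, R) = -5 + W
H(s) = -5 + s
Y(E) = -20*E (Y(E) = ((-4 + 3)*E)*(5*4) = -E*20 = -20*E)
w(58, 138) + Y(H(c(-4, -2))) = 138 - 20*(-5 + (-5 - 4)) = 138 - 20*(-5 - 9) = 138 - 20*(-14) = 138 + 280 = 418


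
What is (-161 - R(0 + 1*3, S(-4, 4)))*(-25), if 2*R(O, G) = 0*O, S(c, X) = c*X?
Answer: 4025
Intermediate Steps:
S(c, X) = X*c
R(O, G) = 0 (R(O, G) = (0*O)/2 = (1/2)*0 = 0)
(-161 - R(0 + 1*3, S(-4, 4)))*(-25) = (-161 - 1*0)*(-25) = (-161 + 0)*(-25) = -161*(-25) = 4025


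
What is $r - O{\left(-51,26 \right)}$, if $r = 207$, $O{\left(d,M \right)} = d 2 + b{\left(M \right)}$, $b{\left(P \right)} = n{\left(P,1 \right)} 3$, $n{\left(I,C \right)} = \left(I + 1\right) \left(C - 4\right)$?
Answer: $552$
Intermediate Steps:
$n{\left(I,C \right)} = \left(1 + I\right) \left(-4 + C\right)$
$b{\left(P \right)} = -9 - 9 P$ ($b{\left(P \right)} = \left(-4 + 1 - 4 P + 1 P\right) 3 = \left(-4 + 1 - 4 P + P\right) 3 = \left(-3 - 3 P\right) 3 = -9 - 9 P$)
$O{\left(d,M \right)} = -9 - 9 M + 2 d$ ($O{\left(d,M \right)} = d 2 - \left(9 + 9 M\right) = 2 d - \left(9 + 9 M\right) = -9 - 9 M + 2 d$)
$r - O{\left(-51,26 \right)} = 207 - \left(-9 - 234 + 2 \left(-51\right)\right) = 207 - \left(-9 - 234 - 102\right) = 207 - -345 = 207 + 345 = 552$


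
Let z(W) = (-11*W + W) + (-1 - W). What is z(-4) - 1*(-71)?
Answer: 114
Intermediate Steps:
z(W) = -1 - 11*W (z(W) = -10*W + (-1 - W) = -1 - 11*W)
z(-4) - 1*(-71) = (-1 - 11*(-4)) - 1*(-71) = (-1 + 44) + 71 = 43 + 71 = 114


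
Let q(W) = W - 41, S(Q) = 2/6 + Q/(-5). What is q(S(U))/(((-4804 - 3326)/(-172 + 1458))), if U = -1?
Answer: 390301/60975 ≈ 6.4010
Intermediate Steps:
S(Q) = ⅓ - Q/5 (S(Q) = 2*(⅙) + Q*(-⅕) = ⅓ - Q/5)
q(W) = -41 + W
q(S(U))/(((-4804 - 3326)/(-172 + 1458))) = (-41 + (⅓ - ⅕*(-1)))/(((-4804 - 3326)/(-172 + 1458))) = (-41 + (⅓ + ⅕))/((-8130/1286)) = (-41 + 8/15)/((-8130*1/1286)) = -607/(15*(-4065/643)) = -607/15*(-643/4065) = 390301/60975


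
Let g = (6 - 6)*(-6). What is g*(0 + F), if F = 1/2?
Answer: 0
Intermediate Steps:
F = ½ ≈ 0.50000
g = 0 (g = 0*(-6) = 0)
g*(0 + F) = 0*(0 + ½) = 0*(½) = 0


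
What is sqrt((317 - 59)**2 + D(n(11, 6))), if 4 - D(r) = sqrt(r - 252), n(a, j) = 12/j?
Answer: sqrt(66568 - 5*I*sqrt(10)) ≈ 258.01 - 0.031*I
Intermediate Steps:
D(r) = 4 - sqrt(-252 + r) (D(r) = 4 - sqrt(r - 252) = 4 - sqrt(-252 + r))
sqrt((317 - 59)**2 + D(n(11, 6))) = sqrt((317 - 59)**2 + (4 - sqrt(-252 + 12/6))) = sqrt(258**2 + (4 - sqrt(-252 + 12*(1/6)))) = sqrt(66564 + (4 - sqrt(-252 + 2))) = sqrt(66564 + (4 - sqrt(-250))) = sqrt(66564 + (4 - 5*I*sqrt(10))) = sqrt(66568 - 5*I*sqrt(10))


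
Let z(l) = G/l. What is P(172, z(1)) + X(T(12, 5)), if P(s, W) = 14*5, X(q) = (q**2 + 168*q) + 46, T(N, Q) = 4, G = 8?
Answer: 804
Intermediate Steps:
z(l) = 8/l
X(q) = 46 + q**2 + 168*q
P(s, W) = 70
P(172, z(1)) + X(T(12, 5)) = 70 + (46 + 4**2 + 168*4) = 70 + (46 + 16 + 672) = 70 + 734 = 804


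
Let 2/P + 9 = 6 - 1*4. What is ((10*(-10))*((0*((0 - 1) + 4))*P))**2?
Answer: 0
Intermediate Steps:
P = -2/7 (P = 2/(-9 + (6 - 1*4)) = 2/(-9 + (6 - 4)) = 2/(-9 + 2) = 2/(-7) = 2*(-1/7) = -2/7 ≈ -0.28571)
((10*(-10))*((0*((0 - 1) + 4))*P))**2 = ((10*(-10))*((0*((0 - 1) + 4))*(-2/7)))**2 = (-100*0*(-1 + 4)*(-2)/7)**2 = (-100*0*3*(-2)/7)**2 = (-0*(-2)/7)**2 = (-100*0)**2 = 0**2 = 0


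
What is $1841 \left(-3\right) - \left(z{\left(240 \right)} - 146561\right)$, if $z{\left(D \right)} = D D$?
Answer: $83438$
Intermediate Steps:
$z{\left(D \right)} = D^{2}$
$1841 \left(-3\right) - \left(z{\left(240 \right)} - 146561\right) = 1841 \left(-3\right) - \left(240^{2} - 146561\right) = -5523 - \left(57600 - 146561\right) = -5523 - -88961 = -5523 + 88961 = 83438$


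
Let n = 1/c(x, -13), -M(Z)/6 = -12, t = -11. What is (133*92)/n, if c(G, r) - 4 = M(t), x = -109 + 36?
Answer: 929936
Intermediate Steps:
M(Z) = 72 (M(Z) = -6*(-12) = 72)
x = -73
c(G, r) = 76 (c(G, r) = 4 + 72 = 76)
n = 1/76 ≈ 0.013158
(133*92)/n = (133*92)/(1/76) = 12236*76 = 929936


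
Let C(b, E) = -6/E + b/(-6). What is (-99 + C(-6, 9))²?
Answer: 87616/9 ≈ 9735.1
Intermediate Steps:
C(b, E) = -6/E - b/6 (C(b, E) = -6/E + b*(-⅙) = -6/E - b/6)
(-99 + C(-6, 9))² = (-99 + (-6/9 - ⅙*(-6)))² = (-99 + (-6*⅑ + 1))² = (-99 + (-⅔ + 1))² = (-99 + ⅓)² = (-296/3)² = 87616/9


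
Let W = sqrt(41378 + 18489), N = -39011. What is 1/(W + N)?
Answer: -39011/1521798254 - sqrt(59867)/1521798254 ≈ -2.5796e-5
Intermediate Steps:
W = sqrt(59867) ≈ 244.68
1/(W + N) = 1/(sqrt(59867) - 39011) = 1/(-39011 + sqrt(59867))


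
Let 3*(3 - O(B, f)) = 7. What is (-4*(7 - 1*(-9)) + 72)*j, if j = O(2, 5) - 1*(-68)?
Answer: 1648/3 ≈ 549.33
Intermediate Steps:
O(B, f) = ⅔ (O(B, f) = 3 - ⅓*7 = 3 - 7/3 = ⅔)
j = 206/3 (j = ⅔ - 1*(-68) = ⅔ + 68 = 206/3 ≈ 68.667)
(-4*(7 - 1*(-9)) + 72)*j = (-4*(7 - 1*(-9)) + 72)*(206/3) = (-4*(7 + 9) + 72)*(206/3) = (-4*16 + 72)*(206/3) = (-64 + 72)*(206/3) = 8*(206/3) = 1648/3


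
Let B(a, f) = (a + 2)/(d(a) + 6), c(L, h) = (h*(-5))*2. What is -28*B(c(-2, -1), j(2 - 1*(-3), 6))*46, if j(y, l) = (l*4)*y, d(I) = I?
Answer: -966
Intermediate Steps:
j(y, l) = 4*l*y (j(y, l) = (4*l)*y = 4*l*y)
c(L, h) = -10*h (c(L, h) = -5*h*2 = -10*h)
B(a, f) = (2 + a)/(6 + a) (B(a, f) = (a + 2)/(a + 6) = (2 + a)/(6 + a))
-28*B(c(-2, -1), j(2 - 1*(-3), 6))*46 = -28*(2 - 10*(-1))/(6 - 10*(-1))*46 = -28*(2 + 10)/(6 + 10)*46 = -28*12/16*46 = -7*12/4*46 = -28*3/4*46 = -21*46 = -966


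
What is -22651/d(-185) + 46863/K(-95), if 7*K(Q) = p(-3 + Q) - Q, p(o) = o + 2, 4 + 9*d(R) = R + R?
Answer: -122483475/374 ≈ -3.2750e+5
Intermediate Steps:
d(R) = -4/9 + 2*R/9 (d(R) = -4/9 + (R + R)/9 = -4/9 + (2*R)/9 = -4/9 + 2*R/9)
p(o) = 2 + o
K(Q) = -⅐ (K(Q) = ((2 + (-3 + Q)) - Q)/7 = ((-1 + Q) - Q)/7 = (⅐)*(-1) = -⅐)
-22651/d(-185) + 46863/K(-95) = -22651/(-4/9 + (2/9)*(-185)) + 46863/(-⅐) = -22651/(-4/9 - 370/9) + 46863*(-7) = -22651/(-374/9) - 328041 = -22651*(-9/374) - 328041 = 203859/374 - 328041 = -122483475/374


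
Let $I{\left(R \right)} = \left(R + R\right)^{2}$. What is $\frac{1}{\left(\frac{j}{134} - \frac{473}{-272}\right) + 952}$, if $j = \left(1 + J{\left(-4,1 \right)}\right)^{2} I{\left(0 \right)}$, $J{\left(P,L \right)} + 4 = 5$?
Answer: $\frac{272}{259417} \approx 0.0010485$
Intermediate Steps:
$I{\left(R \right)} = 4 R^{2}$ ($I{\left(R \right)} = \left(2 R\right)^{2} = 4 R^{2}$)
$J{\left(P,L \right)} = 1$ ($J{\left(P,L \right)} = -4 + 5 = 1$)
$j = 0$ ($j = \left(1 + 1\right)^{2} \cdot 4 \cdot 0^{2} = 2^{2} \cdot 4 \cdot 0 = 4 \cdot 0 = 0$)
$\frac{1}{\left(\frac{j}{134} - \frac{473}{-272}\right) + 952} = \frac{1}{\left(\frac{0}{134} - \frac{473}{-272}\right) + 952} = \frac{1}{\left(0 \cdot \frac{1}{134} - - \frac{473}{272}\right) + 952} = \frac{1}{\left(0 + \frac{473}{272}\right) + 952} = \frac{1}{\frac{473}{272} + 952} = \frac{1}{\frac{259417}{272}} = \frac{272}{259417}$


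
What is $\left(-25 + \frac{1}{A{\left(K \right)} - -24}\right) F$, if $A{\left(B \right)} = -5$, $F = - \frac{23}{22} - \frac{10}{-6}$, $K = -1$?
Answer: $- \frac{3239}{209} \approx -15.498$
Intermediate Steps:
$F = \frac{41}{66}$ ($F = \left(-23\right) \frac{1}{22} - - \frac{5}{3} = - \frac{23}{22} + \frac{5}{3} = \frac{41}{66} \approx 0.62121$)
$\left(-25 + \frac{1}{A{\left(K \right)} - -24}\right) F = \left(-25 + \frac{1}{-5 - -24}\right) \frac{41}{66} = \left(-25 + \frac{1}{-5 + 24}\right) \frac{41}{66} = \left(-25 + \frac{1}{19}\right) \frac{41}{66} = \left(- \frac{474}{19}\right) \frac{41}{66} = - \frac{3239}{209}$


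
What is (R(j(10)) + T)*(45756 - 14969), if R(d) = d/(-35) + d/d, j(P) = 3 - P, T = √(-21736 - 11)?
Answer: 184722/5 + 30787*I*√21747 ≈ 36944.0 + 4.5401e+6*I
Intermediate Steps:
T = I*√21747 (T = √(-21747) = I*√21747 ≈ 147.47*I)
R(d) = 1 - d/35 (R(d) = d*(-1/35) + 1 = -d/35 + 1 = 1 - d/35)
(R(j(10)) + T)*(45756 - 14969) = ((1 - (3 - 1*10)/35) + I*√21747)*(45756 - 14969) = ((1 - (3 - 10)/35) + I*√21747)*30787 = ((1 - 1/35*(-7)) + I*√21747)*30787 = ((1 + ⅕) + I*√21747)*30787 = (6/5 + I*√21747)*30787 = 184722/5 + 30787*I*√21747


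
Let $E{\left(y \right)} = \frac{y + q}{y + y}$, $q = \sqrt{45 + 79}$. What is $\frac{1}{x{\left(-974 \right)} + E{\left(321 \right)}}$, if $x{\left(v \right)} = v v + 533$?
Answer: $\frac{391229984358}{371359217837464877} - \frac{1284 \sqrt{31}}{371359217837464877} \approx 1.0535 \cdot 10^{-6}$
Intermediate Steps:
$q = 2 \sqrt{31}$ ($q = \sqrt{124} = 2 \sqrt{31} \approx 11.136$)
$E{\left(y \right)} = \frac{y + 2 \sqrt{31}}{2 y}$ ($E{\left(y \right)} = \frac{y + 2 \sqrt{31}}{y + y} = \frac{y + 2 \sqrt{31}}{2 y}$)
$x{\left(v \right)} = 533 + v^{2}$ ($x{\left(v \right)} = v^{2} + 533 = 533 + v^{2}$)
$\frac{1}{x{\left(-974 \right)} + E{\left(321 \right)}} = \frac{1}{\left(533 + \left(-974\right)^{2}\right) + \frac{\sqrt{31} + \frac{1}{2} \cdot 321}{321}} = \frac{1}{\left(533 + 948676\right) + \frac{\sqrt{31} + \frac{321}{2}}{321}} = \frac{1}{949209 + \frac{\frac{321}{2} + \sqrt{31}}{321}} = \frac{1}{949209 + \left(\frac{1}{2} + \frac{\sqrt{31}}{321}\right)} = \frac{1}{\frac{1898419}{2} + \frac{\sqrt{31}}{321}}$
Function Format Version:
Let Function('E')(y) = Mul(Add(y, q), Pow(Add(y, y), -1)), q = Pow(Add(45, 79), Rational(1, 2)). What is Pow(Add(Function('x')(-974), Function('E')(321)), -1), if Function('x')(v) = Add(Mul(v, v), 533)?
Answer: Add(Rational(391229984358, 371359217837464877), Mul(Rational(-1284, 371359217837464877), Pow(31, Rational(1, 2)))) ≈ 1.0535e-6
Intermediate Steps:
q = Mul(2, Pow(31, Rational(1, 2))) (q = Pow(124, Rational(1, 2)) = Mul(2, Pow(31, Rational(1, 2))) ≈ 11.136)
Function('E')(y) = Mul(Rational(1, 2), Pow(y, -1), Add(y, Mul(2, Pow(31, Rational(1, 2))))) (Function('E')(y) = Mul(Add(y, Mul(2, Pow(31, Rational(1, 2)))), Pow(Add(y, y), -1)) = Mul(Add(y, Mul(2, Pow(31, Rational(1, 2)))), Pow(Mul(2, y), -1)) = Mul(Add(y, Mul(2, Pow(31, Rational(1, 2)))), Mul(Rational(1, 2), Pow(y, -1))) = Mul(Rational(1, 2), Pow(y, -1), Add(y, Mul(2, Pow(31, Rational(1, 2))))))
Function('x')(v) = Add(533, Pow(v, 2)) (Function('x')(v) = Add(Pow(v, 2), 533) = Add(533, Pow(v, 2)))
Pow(Add(Function('x')(-974), Function('E')(321)), -1) = Pow(Add(Add(533, Pow(-974, 2)), Mul(Pow(321, -1), Add(Pow(31, Rational(1, 2)), Mul(Rational(1, 2), 321)))), -1) = Pow(Add(Add(533, 948676), Mul(Rational(1, 321), Add(Pow(31, Rational(1, 2)), Rational(321, 2)))), -1) = Pow(Add(949209, Mul(Rational(1, 321), Add(Rational(321, 2), Pow(31, Rational(1, 2))))), -1) = Pow(Add(949209, Add(Rational(1, 2), Mul(Rational(1, 321), Pow(31, Rational(1, 2))))), -1) = Pow(Add(Rational(1898419, 2), Mul(Rational(1, 321), Pow(31, Rational(1, 2)))), -1)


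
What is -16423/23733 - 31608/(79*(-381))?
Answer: 85278929/238113189 ≈ 0.35814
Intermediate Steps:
-16423/23733 - 31608/(79*(-381)) = -16423*1/23733 - 31608/(-30099) = -16423/23733 - 31608*(-1/30099) = -16423/23733 + 10536/10033 = 85278929/238113189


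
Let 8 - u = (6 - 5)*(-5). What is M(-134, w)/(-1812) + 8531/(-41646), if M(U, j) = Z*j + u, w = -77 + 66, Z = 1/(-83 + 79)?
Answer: -10742731/50308368 ≈ -0.21354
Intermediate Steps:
Z = -¼ (Z = 1/(-4) = -¼ ≈ -0.25000)
u = 13 (u = 8 - (6 - 5)*(-5) = 8 - (-5) = 8 - 1*(-5) = 8 + 5 = 13)
w = -11
M(U, j) = 13 - j/4 (M(U, j) = -j/4 + 13 = 13 - j/4)
M(-134, w)/(-1812) + 8531/(-41646) = (13 - ¼*(-11))/(-1812) + 8531/(-41646) = (13 + 11/4)*(-1/1812) + 8531*(-1/41646) = (63/4)*(-1/1812) - 8531/41646 = -21/2416 - 8531/41646 = -10742731/50308368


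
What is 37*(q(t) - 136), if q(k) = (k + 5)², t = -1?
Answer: -4440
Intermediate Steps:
q(k) = (5 + k)²
37*(q(t) - 136) = 37*((5 - 1)² - 136) = 37*(4² - 136) = 37*(16 - 136) = 37*(-120) = -4440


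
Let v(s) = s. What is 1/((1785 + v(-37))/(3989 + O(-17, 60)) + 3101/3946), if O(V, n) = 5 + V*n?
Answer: 5867702/8059991 ≈ 0.72800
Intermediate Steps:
1/((1785 + v(-37))/(3989 + O(-17, 60)) + 3101/3946) = 1/((1785 - 37)/(3989 + (5 - 17*60)) + 3101/3946) = 1/(1748/(3989 + (5 - 1020)) + 3101*(1/3946)) = 1/(1748/(3989 - 1015) + 3101/3946) = 1/(1748/2974 + 3101/3946) = 1/(1748*(1/2974) + 3101/3946) = 1/(874/1487 + 3101/3946) = 1/(8059991/5867702) = 5867702/8059991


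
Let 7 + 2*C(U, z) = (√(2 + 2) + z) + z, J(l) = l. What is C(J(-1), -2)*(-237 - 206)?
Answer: 3987/2 ≈ 1993.5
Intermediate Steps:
C(U, z) = -5/2 + z (C(U, z) = -7/2 + ((√(2 + 2) + z) + z)/2 = -7/2 + ((√4 + z) + z)/2 = -7/2 + ((2 + z) + z)/2 = -7/2 + (2 + 2*z)/2 = -7/2 + (1 + z) = -5/2 + z)
C(J(-1), -2)*(-237 - 206) = (-5/2 - 2)*(-237 - 206) = -9/2*(-443) = 3987/2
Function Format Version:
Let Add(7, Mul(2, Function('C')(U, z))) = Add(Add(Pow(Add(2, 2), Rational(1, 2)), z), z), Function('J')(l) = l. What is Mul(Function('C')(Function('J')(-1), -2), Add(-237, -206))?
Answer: Rational(3987, 2) ≈ 1993.5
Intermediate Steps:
Function('C')(U, z) = Add(Rational(-5, 2), z) (Function('C')(U, z) = Add(Rational(-7, 2), Mul(Rational(1, 2), Add(Add(Pow(Add(2, 2), Rational(1, 2)), z), z))) = Add(Rational(-7, 2), Mul(Rational(1, 2), Add(Add(Pow(4, Rational(1, 2)), z), z))) = Add(Rational(-7, 2), Mul(Rational(1, 2), Add(Add(2, z), z))) = Add(Rational(-7, 2), Mul(Rational(1, 2), Add(2, Mul(2, z)))) = Add(Rational(-7, 2), Add(1, z)) = Add(Rational(-5, 2), z))
Mul(Function('C')(Function('J')(-1), -2), Add(-237, -206)) = Mul(Add(Rational(-5, 2), -2), Add(-237, -206)) = Mul(Rational(-9, 2), -443) = Rational(3987, 2)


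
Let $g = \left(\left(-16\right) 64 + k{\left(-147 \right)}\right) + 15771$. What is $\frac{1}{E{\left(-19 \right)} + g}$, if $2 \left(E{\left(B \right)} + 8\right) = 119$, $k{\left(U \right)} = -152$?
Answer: $\frac{2}{29293} \approx 6.8276 \cdot 10^{-5}$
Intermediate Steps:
$E{\left(B \right)} = \frac{103}{2}$ ($E{\left(B \right)} = -8 + \frac{1}{2} \cdot 119 = -8 + \frac{119}{2} = \frac{103}{2}$)
$g = 14595$ ($g = \left(\left(-16\right) 64 - 152\right) + 15771 = \left(-1024 - 152\right) + 15771 = -1176 + 15771 = 14595$)
$\frac{1}{E{\left(-19 \right)} + g} = \frac{1}{\frac{103}{2} + 14595} = \frac{1}{\frac{29293}{2}} = \frac{2}{29293}$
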